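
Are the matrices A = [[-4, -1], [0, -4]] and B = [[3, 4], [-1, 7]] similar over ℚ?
No.

trace(A) = -8 but trace(B) = 10. The trace is a similarity invariant, so A and B are not similar.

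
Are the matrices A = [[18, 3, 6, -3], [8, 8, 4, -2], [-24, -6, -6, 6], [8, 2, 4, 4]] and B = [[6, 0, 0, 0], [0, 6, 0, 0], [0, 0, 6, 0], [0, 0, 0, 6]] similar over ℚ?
Both have characteristic polynomial (x - 6)^4, but the minimal polynomial of A is (x - 6)^2 while the minimal polynomial of B is x - 6. The minimal polynomial is a similarity invariant, so A and B are not similar.

No.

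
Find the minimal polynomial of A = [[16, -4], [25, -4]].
The characteristic polynomial factors as (x - 6)^2. The minimal polynomial is ∏(x - λ)^{k_λ} where k_λ is the size of the largest Jordan block at λ.

For λ = 6: rank(A - 6I) = 1, and the largest Jordan block has size 2 (the smallest k with rank((A - 6I)^k) = rank((A - 6I)^(k+1))).

So m_A(x) = (x - 6)^2.

m_A(x) = (x - 6)^2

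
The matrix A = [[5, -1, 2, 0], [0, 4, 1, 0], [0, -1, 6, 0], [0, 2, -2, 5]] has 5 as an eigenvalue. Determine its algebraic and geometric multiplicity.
The characteristic polynomial is (x - 5)^4, so the factor x - 5 appears with exponent 4: the algebraic multiplicity is 4.

rank(A - 5I) = 2, so the eigenspace has dimension 4 - 2 = 2: the geometric multiplicity is 2.

Since 2 < 4, A is not diagonalizable.

algebraic multiplicity 4, geometric multiplicity 2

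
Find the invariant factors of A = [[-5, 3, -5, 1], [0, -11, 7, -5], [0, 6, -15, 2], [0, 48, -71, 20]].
The Jordan structure of A has elementary divisors (x + 5)^2, (x + 5), (x - 4). Arranging the block sizes at each eigenvalue in decreasing order and taking row products gives the invariant factors.

Invariant factors (smallest first, each dividing the next): x + 5, (x - 4)(x + 5)^2.

Check: the last factor (x - 4)(x + 5)^2 is the minimal polynomial, and the product (x - 4)(x + 5)^3 is the characteristic polynomial.

x + 5, (x - 4)(x + 5)^2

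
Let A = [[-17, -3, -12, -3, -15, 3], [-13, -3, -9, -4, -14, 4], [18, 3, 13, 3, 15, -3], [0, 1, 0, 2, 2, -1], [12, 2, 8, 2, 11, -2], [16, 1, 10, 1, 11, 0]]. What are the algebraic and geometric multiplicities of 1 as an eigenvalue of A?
The characteristic polynomial is (x - 1)^6, so the factor x - 1 appears with exponent 6: the algebraic multiplicity is 6.

rank(A - I) = 3, so the eigenspace has dimension 6 - 3 = 3: the geometric multiplicity is 3.

Since 3 < 6, A is not diagonalizable.

algebraic multiplicity 6, geometric multiplicity 3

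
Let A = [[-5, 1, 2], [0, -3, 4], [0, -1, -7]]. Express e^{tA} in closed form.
A has Jordan form J = [[-5, 1, 0], [0, -5, 0], [0, 0, -5]] with A = PJP^{-1}, so e^{tA} = P e^{tJ} P^{-1}.

For a Jordan block J_k(λ), e^{tJ_k(λ)} = e^{λt} · (I + tN + t^2 N^2/2! + ... + t^{k-1} N^{k-1}/(k-1)!) where N is the nilpotent superdiagonal part.

Assembling the blocks and conjugating back gives the entries of e^{tA} as shown above.

e^{tA} = [[e^{-5*t}, t*e^{-5*t}, 2*t*e^{-5*t}], [0, (2*t + 1)*e^{-5*t}, 4*t*e^{-5*t}], [0, -t*e^{-5*t}, (1 - 2*t)*e^{-5*t}]]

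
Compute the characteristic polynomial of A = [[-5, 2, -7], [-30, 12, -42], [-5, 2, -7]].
xI - A = [[x + 5, -2, 7], [30, x - 12, 42], [5, -2, x + 7]].

Expanding det(xI - A) along the first row:
det(xI - A) = + (x + 5)·det([[x - 12, 42], [-2, x + 7]]) - (-2)·det([[30, 42], [5, x + 7]]) + (7)·det([[30, x - 12], [5, -2]]).

Evaluating gives χ_A(x) = x^3.

χ_A(x) = x^3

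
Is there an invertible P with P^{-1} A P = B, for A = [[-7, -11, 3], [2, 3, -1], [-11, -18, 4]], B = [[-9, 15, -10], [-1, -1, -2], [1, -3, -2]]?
trace(A) = 0 but trace(B) = -12. The trace is a similarity invariant, so A and B are not similar.

No.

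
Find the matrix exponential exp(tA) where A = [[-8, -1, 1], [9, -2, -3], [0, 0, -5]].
e^{tA} = [[(1 - 3*t)*e^{-5*t}, -t*e^{-5*t}, t*e^{-5*t}], [9*t*e^{-5*t}, (3*t + 1)*e^{-5*t}, -3*t*e^{-5*t}], [0, 0, e^{-5*t}]]

A has Jordan form J = [[-5, 1, 0], [0, -5, 0], [0, 0, -5]] with A = PJP^{-1}, so e^{tA} = P e^{tJ} P^{-1}.

For a Jordan block J_k(λ), e^{tJ_k(λ)} = e^{λt} · (I + tN + t^2 N^2/2! + ... + t^{k-1} N^{k-1}/(k-1)!) where N is the nilpotent superdiagonal part.

Assembling the blocks and conjugating back gives the entries of e^{tA} as shown above.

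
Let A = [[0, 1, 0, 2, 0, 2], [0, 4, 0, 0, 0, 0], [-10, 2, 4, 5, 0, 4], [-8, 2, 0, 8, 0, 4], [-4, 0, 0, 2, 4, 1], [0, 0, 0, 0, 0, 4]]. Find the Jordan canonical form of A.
The characteristic polynomial is det(xI - A) = (x - 4)^6, so the eigenvalues are 4 (algebraic multiplicity 6).

For λ = 4: rank(A - 4I) = 3, rank((A - 4I)^2) = 0. The eigenspace has dimension 6 - 3 = 3, so there are 3 Jordan blocks; the rank sequence gives block sizes [2, 2, 2].

Assembling the blocks gives the Jordan form J above.

J = [[4, 1, 0, 0, 0, 0], [0, 4, 0, 0, 0, 0], [0, 0, 4, 1, 0, 0], [0, 0, 0, 4, 0, 0], [0, 0, 0, 0, 4, 1], [0, 0, 0, 0, 0, 4]]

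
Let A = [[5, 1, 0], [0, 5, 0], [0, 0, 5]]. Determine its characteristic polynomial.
xI - A = [[x - 5, -1, 0], [0, x - 5, 0], [0, 0, x - 5]].

Expanding det(xI - A) along the first row:
det(xI - A) = + (x - 5)·det([[x - 5, 0], [0, x - 5]]) - (-1)·det([[0, 0], [0, x - 5]]) + (0)·det([[0, x - 5], [0, 0]]).

Evaluating gives χ_A(x) = x^3 - 15x^2 + 75x - 125 = (x - 5)^3.

χ_A(x) = (x - 5)^3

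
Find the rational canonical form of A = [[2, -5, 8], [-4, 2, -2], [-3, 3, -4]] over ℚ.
R = [[0, 0, -2], [1, 0, 2], [0, 1, 0]]

The invariant factors of A (the non-unit diagonal entries of the Smith normal form of xI - A over ℚ[x]) are x^3 - 2x + 2, each dividing the next. The characteristic polynomial is their product, x^3 - 2x + 2.

The rational canonical form is the block-diagonal matrix of companion matrices C(f_i):
R = [[0, 0, -2], [1, 0, 2], [0, 1, 0]].

Note the characteristic polynomial does not split into linear factors over ℚ, so A has no Jordan form over ℚ; the rational canonical form exists over any field.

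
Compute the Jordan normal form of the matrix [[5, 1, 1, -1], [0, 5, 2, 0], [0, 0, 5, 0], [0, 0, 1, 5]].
The characteristic polynomial is det(xI - A) = (x - 5)^4, so the eigenvalues are 5 (algebraic multiplicity 4).

For λ = 5: rank(A - 5I) = 2, rank((A - 5I)^2) = 1, rank((A - 5I)^3) = 0. The eigenspace has dimension 4 - 2 = 2, so there are 2 Jordan blocks; the rank sequence gives block sizes [3, 1].

Assembling the blocks gives the Jordan form J above.

J = [[5, 1, 0, 0], [0, 5, 1, 0], [0, 0, 5, 0], [0, 0, 0, 5]]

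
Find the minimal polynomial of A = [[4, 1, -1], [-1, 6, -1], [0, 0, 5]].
The characteristic polynomial factors as (x - 5)^3. The minimal polynomial is ∏(x - λ)^{k_λ} where k_λ is the size of the largest Jordan block at λ.

For λ = 5: rank(A - 5I) = 1, and the largest Jordan block has size 2 (the smallest k with rank((A - 5I)^k) = rank((A - 5I)^(k+1))).

So m_A(x) = (x - 5)^2.

m_A(x) = (x - 5)^2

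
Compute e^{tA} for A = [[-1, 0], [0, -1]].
e^{tA} = [[e^{-t}, 0], [0, e^{-t}]]

A has Jordan form J = [[-1, 0], [0, -1]] with A = PJP^{-1}, so e^{tA} = P e^{tJ} P^{-1}.

For a Jordan block J_k(λ), e^{tJ_k(λ)} = e^{λt} · (I + tN + t^2 N^2/2! + ... + t^{k-1} N^{k-1}/(k-1)!) where N is the nilpotent superdiagonal part.

Assembling the blocks and conjugating back gives the entries of e^{tA} as shown above.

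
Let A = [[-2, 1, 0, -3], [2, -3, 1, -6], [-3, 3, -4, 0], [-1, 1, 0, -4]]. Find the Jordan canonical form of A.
J = [[-4, 1, 0, 0], [0, -4, 1, 0], [0, 0, -4, 0], [0, 0, 0, -1]]

The characteristic polynomial is det(xI - A) = (x + 1)(x + 4)^3, so the eigenvalues are -4 (algebraic multiplicity 3), -1 (algebraic multiplicity 1).

For λ = -4: rank(A + 4I) = 3, rank((A + 4I)^2) = 2, rank((A + 4I)^3) = 1. The eigenspace has dimension 4 - 3 = 1, so there is 1 Jordan block; the rank sequence gives block sizes [3].

For λ = -1: algebraic multiplicity 1 gives one 1×1 block.

Assembling the blocks gives the Jordan form J above.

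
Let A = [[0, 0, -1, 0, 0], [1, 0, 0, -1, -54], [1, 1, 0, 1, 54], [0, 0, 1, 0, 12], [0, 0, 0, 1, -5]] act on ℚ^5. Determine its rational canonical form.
R = [[0, 0, 0, 0, 12], [1, 0, 0, 0, -52], [0, 1, 0, 0, 52], [0, 0, 1, 0, 12], [0, 0, 0, 1, -5]]

The invariant factors of A (the non-unit diagonal entries of the Smith normal form of xI - A over ℚ[x]) are (x - 3)(x^2 + 4x - 2)^2, each dividing the next. The characteristic polynomial is their product, (x - 3)(x^2 + 4x - 2)^2.

The rational canonical form is the block-diagonal matrix of companion matrices C(f_i):
R = [[0, 0, 0, 0, 12], [1, 0, 0, 0, -52], [0, 1, 0, 0, 52], [0, 0, 1, 0, 12], [0, 0, 0, 1, -5]].

Note the characteristic polynomial does not split into linear factors over ℚ, so A has no Jordan form over ℚ; the rational canonical form exists over any field.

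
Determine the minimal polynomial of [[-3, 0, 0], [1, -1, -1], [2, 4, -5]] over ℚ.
m_A(x) = (x + 3)^2

The characteristic polynomial factors as (x + 3)^3. The minimal polynomial is ∏(x - λ)^{k_λ} where k_λ is the size of the largest Jordan block at λ.

For λ = -3: rank(A + 3I) = 1, and the largest Jordan block has size 2 (the smallest k with rank((A + 3I)^k) = rank((A + 3I)^(k+1))).

So m_A(x) = (x + 3)^2.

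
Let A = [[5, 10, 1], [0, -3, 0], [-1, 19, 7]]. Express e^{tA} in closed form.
A has Jordan form J = [[-3, 0, 0], [0, 6, 1], [0, 0, 6]] with A = PJP^{-1}, so e^{tA} = P e^{tJ} P^{-1}.

For a Jordan block J_k(λ), e^{tJ_k(λ)} = e^{λt} · (I + tN + t^2 N^2/2! + ... + t^{k-1} N^{k-1}/(k-1)!) where N is the nilpotent superdiagonal part.

Assembling the blocks and conjugating back gives the entries of e^{tA} as shown above.

e^{tA} = [[(1 - t)*e^{6*t}, ((t + 1)*e^{9*t} - 1)*e^{-3*t}, t*e^{6*t}], [0, e^{-3*t}, 0], [-t*e^{6*t}, ((t + 2)*e^{9*t} - 2)*e^{-3*t}, (t + 1)*e^{6*t}]]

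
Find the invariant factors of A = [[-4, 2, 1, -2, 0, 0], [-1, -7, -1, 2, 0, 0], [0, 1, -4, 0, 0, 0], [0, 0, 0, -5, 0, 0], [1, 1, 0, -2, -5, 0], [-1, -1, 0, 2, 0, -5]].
x + 5, x + 5, x + 5, (x + 5)^3

The Jordan structure of A has elementary divisors (x + 5)^3, (x + 5), (x + 5), (x + 5). Arranging the block sizes at each eigenvalue in decreasing order and taking row products gives the invariant factors.

Invariant factors (smallest first, each dividing the next): x + 5, x + 5, x + 5, (x + 5)^3.

Check: the last factor (x + 5)^3 is the minimal polynomial, and the product (x + 5)^6 is the characteristic polynomial.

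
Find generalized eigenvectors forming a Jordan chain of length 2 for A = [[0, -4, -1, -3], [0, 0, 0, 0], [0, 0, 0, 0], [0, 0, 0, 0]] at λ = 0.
v_1 = [[0, -6, -1, 8]]^T, v_2 = [[1, 0, 0, 0]]^T

We seek v_1 ∈ ker(A^2) \ ker(A), then set v_{i+1} = A v_i.

One such chain is v_1 = [[0, -6, -1, 8]]^T, v_2 = [[1, 0, 0, 0]]^T. Check: A v_2 = [[0, 0, 0, 0]]^T = 0.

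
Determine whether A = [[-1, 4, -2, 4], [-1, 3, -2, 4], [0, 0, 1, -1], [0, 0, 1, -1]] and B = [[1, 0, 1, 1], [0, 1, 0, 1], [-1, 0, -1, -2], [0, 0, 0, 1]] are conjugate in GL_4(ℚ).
Yes.

Two matrices over a field are similar if and only if they have the same invariant factors.

Both A and B have characteristic polynomial x^2(x - 1)^2 and minimal polynomial x^2(x - 1)^2. Computing further, both have invariant factors x^2(x - 1)^2. Hence A and B are similar.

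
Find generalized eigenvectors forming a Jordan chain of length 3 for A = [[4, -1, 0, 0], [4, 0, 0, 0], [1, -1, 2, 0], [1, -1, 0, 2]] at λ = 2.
We seek v_1 ∈ ker((A - 2I)^3) \ ker((A - 2I)^2), then set v_{i+1} = (A - 2I) v_i.

One such chain is v_1 = [[1, 3, 0, 0]]^T, v_2 = [[-1, -2, -2, -2]]^T, v_3 = [[0, 0, 1, 1]]^T. Check: (A - 2I) v_3 = [[0, 0, 0, 0]]^T = 0.

v_1 = [[1, 3, 0, 0]]^T, v_2 = [[-1, -2, -2, -2]]^T, v_3 = [[0, 0, 1, 1]]^T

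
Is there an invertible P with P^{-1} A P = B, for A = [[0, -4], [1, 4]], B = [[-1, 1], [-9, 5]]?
Yes.

Two matrices over a field are similar if and only if they have the same invariant factors.

Both A and B have characteristic polynomial (x - 2)^2 and minimal polynomial (x - 2)^2. Computing further, both have invariant factors (x - 2)^2. Hence A and B are similar.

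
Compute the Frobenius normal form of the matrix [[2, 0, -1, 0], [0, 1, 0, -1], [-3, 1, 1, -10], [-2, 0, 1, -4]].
The invariant factors of A (the non-unit diagonal entries of the Smith normal form of xI - A over ℚ[x]) are (x^2 - 2)^2, each dividing the next. The characteristic polynomial is their product, (x^2 - 2)^2.

The rational canonical form is the block-diagonal matrix of companion matrices C(f_i):
R = [[0, 0, 0, -4], [1, 0, 0, 0], [0, 1, 0, 4], [0, 0, 1, 0]].

Note the characteristic polynomial does not split into linear factors over ℚ, so A has no Jordan form over ℚ; the rational canonical form exists over any field.

R = [[0, 0, 0, -4], [1, 0, 0, 0], [0, 1, 0, 4], [0, 0, 1, 0]]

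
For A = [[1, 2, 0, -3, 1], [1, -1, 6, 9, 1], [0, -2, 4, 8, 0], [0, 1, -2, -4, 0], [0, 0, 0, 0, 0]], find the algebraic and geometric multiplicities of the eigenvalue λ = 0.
algebraic multiplicity 5, geometric multiplicity 3

The characteristic polynomial is x^5, so the factor x appears with exponent 5: the algebraic multiplicity is 5.

rank(A) = 2, so the eigenspace has dimension 5 - 2 = 3: the geometric multiplicity is 3.

Since 3 < 5, A is not diagonalizable.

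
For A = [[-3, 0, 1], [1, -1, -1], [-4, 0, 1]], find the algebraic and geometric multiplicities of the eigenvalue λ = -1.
The characteristic polynomial is (x + 1)^3, so the factor x + 1 appears with exponent 3: the algebraic multiplicity is 3.

rank(A + I) = 2, so the eigenspace has dimension 3 - 2 = 1: the geometric multiplicity is 1.

Since 1 < 3, A is not diagonalizable.

algebraic multiplicity 3, geometric multiplicity 1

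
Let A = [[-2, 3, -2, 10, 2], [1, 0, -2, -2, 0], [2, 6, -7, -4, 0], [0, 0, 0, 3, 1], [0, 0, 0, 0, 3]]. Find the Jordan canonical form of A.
J = [[-3, 1, 0, 0, 0], [0, -3, 0, 0, 0], [0, 0, -3, 0, 0], [0, 0, 0, 3, 1], [0, 0, 0, 0, 3]]

The characteristic polynomial is det(xI - A) = (x - 3)^2(x + 3)^3, so the eigenvalues are -3 (algebraic multiplicity 3), 3 (algebraic multiplicity 2).

For λ = -3: rank(A + 3I) = 3, rank((A + 3I)^2) = 2. The eigenspace has dimension 5 - 3 = 2, so there are 2 Jordan blocks; the rank sequence gives block sizes [2, 1].

For λ = 3: rank(A - 3I) = 4, rank((A - 3I)^2) = 3. The eigenspace has dimension 5 - 4 = 1, so there is 1 Jordan block; the rank sequence gives block sizes [2].

Assembling the blocks gives the Jordan form J above.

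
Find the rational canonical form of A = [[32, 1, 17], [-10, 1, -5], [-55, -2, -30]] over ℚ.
R = [[0, 0, -30], [1, 0, 23], [0, 1, 3]]

The invariant factors of A (the non-unit diagonal entries of the Smith normal form of xI - A over ℚ[x]) are (x - 6)(x^2 + 3x - 5), each dividing the next. The characteristic polynomial is their product, (x - 6)(x^2 + 3x - 5).

The rational canonical form is the block-diagonal matrix of companion matrices C(f_i):
R = [[0, 0, -30], [1, 0, 23], [0, 1, 3]].

Note the characteristic polynomial does not split into linear factors over ℚ, so A has no Jordan form over ℚ; the rational canonical form exists over any field.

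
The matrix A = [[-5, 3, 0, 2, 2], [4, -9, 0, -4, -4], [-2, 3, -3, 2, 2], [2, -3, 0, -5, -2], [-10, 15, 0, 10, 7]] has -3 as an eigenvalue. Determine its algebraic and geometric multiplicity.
algebraic multiplicity 5, geometric multiplicity 4

The characteristic polynomial is (x + 3)^5, so the factor x + 3 appears with exponent 5: the algebraic multiplicity is 5.

rank(A + 3I) = 1, so the eigenspace has dimension 5 - 1 = 4: the geometric multiplicity is 4.

Since 4 < 5, A is not diagonalizable.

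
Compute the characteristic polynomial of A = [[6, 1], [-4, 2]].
χ_A(x) = (x - 4)^2

xI - A = [[x - 6, -1], [4, x - 2]].

Expanding det(xI - A) along the first row:
det(xI - A) = + (x - 6)·det([[x - 2]]) - (-1)·det([[4]]).

Evaluating gives χ_A(x) = x^2 - 8x + 16 = (x - 4)^2.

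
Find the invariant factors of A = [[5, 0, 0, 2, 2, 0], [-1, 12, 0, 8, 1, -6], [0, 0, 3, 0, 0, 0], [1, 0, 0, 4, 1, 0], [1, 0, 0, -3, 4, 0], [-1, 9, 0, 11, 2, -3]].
The Jordan structure of A has elementary divisors (x - 3)^2, (x - 3), (x - 5)^2, (x - 6). Arranging the block sizes at each eigenvalue in decreasing order and taking row products gives the invariant factors.

Invariant factors (smallest first, each dividing the next): x - 3, (x - 6)(x - 5)^2(x - 3)^2.

Check: the last factor (x - 6)(x - 5)^2(x - 3)^2 is the minimal polynomial, and the product (x - 6)(x - 5)^2(x - 3)^3 is the characteristic polynomial.

x - 3, (x - 6)(x - 5)^2(x - 3)^2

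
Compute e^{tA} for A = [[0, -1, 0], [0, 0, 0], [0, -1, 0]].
e^{tA} = [[1, -t, 0], [0, 1, 0], [0, -t, 1]]

A has Jordan form J = [[0, 1, 0], [0, 0, 0], [0, 0, 0]] with A = PJP^{-1}, so e^{tA} = P e^{tJ} P^{-1}.

For a Jordan block J_k(λ), e^{tJ_k(λ)} = e^{λt} · (I + tN + t^2 N^2/2! + ... + t^{k-1} N^{k-1}/(k-1)!) where N is the nilpotent superdiagonal part.

Assembling the blocks and conjugating back gives the entries of e^{tA} as shown above.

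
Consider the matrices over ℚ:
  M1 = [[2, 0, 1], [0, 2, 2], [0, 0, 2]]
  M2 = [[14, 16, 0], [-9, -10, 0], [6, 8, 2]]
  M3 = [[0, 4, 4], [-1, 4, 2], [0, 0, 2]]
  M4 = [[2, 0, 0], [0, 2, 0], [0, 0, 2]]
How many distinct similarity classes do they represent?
2 classes: {M1, M2, M3}, {M4}

Characteristic polynomials: χ_{M1} = (x - 2)^3, χ_{M2} = (x - 2)^3, χ_{M3} = (x - 2)^3, χ_{M4} = (x - 2)^3.

{M1, M2, M3}: invariant factors x - 2, (x - 2)^2.

{M4}: invariant factors x - 2, x - 2, x - 2.

Matrices are similar if and only if their invariant-factor lists agree; the partition into similarity classes is {M1, M2, M3}, {M4}.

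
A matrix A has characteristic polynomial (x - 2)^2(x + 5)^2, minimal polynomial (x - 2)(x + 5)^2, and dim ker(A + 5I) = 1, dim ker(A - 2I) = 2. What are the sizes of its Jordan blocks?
λ = -5: algebraic multiplicity 2 (exponent in χ_A), largest block size 2 (exponent in m_A), 1 block (geometric multiplicity). This forces block sizes [2].
λ = 2: algebraic multiplicity 2 (exponent in χ_A), largest block size 1 (exponent in m_A), 2 blocks (geometric multiplicity). These force block sizes [1, 1].

Jordan blocks: (-5, 2), (2, 1), (2, 1)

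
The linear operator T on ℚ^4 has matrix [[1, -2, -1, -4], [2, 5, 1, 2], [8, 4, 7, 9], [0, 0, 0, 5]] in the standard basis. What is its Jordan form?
J = [[3, 0, 0, 0], [0, 5, 1, 0], [0, 0, 5, 1], [0, 0, 0, 5]]

The characteristic polynomial is det(xI - A) = (x - 5)^3(x - 3), so the eigenvalues are 3 (algebraic multiplicity 1), 5 (algebraic multiplicity 3).

For λ = 3: algebraic multiplicity 1 gives one 1×1 block.

For λ = 5: rank(A - 5I) = 3, rank((A - 5I)^2) = 2, rank((A - 5I)^3) = 1. The eigenspace has dimension 4 - 3 = 1, so there is 1 Jordan block; the rank sequence gives block sizes [3].

Assembling the blocks gives the Jordan form J above.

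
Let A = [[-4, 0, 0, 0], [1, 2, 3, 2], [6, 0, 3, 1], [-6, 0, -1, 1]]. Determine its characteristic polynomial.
xI - A = [[x + 4, 0, 0, 0], [-1, x - 2, -3, -2], [-6, 0, x - 3, -1], [6, 0, 1, x - 1]].

Expanding det(xI - A) along the first row:
det(xI - A) = + (x + 4)·det([[x - 2, -3, -2], [0, x - 3, -1], [0, 1, x - 1]]) - (0)·det([[-1, -3, -2], [-6, x - 3, -1], [6, 1, x - 1]]) + (0)·det([[-1, x - 2, -2], [-6, 0, -1], [6, 0, x - 1]]) - (0)·det([[-1, x - 2, -3], [-6, 0, x - 3], [6, 0, 1]]).

Evaluating gives χ_A(x) = x^4 - 2x^3 - 12x^2 + 40x - 32 = (x - 2)^3(x + 4).

χ_A(x) = (x - 2)^3(x + 4)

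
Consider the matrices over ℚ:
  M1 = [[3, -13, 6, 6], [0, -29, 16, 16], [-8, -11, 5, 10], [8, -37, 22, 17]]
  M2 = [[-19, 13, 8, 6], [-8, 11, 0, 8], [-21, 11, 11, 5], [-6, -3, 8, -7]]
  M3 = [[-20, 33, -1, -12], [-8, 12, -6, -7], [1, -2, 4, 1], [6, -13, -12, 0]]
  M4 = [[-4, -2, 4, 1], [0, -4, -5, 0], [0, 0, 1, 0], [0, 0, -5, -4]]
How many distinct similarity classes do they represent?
3 classes: {M1}, {M2, M3}, {M4}

Characteristic polynomials: χ_{M1} = (x - 3)^2(x + 5)^2, χ_{M2} = (x - 3)^2(x + 5)^2, χ_{M3} = (x - 3)^2(x + 5)^2, χ_{M4} = (x - 1)(x + 4)^3.

{M1}: invariant factors x + 5, (x - 3)^2(x + 5).

{M2, M3}: invariant factors (x - 3)^2(x + 5)^2.

{M4}: invariant factors x + 4, (x - 1)(x + 4)^2.

Matrices are similar if and only if their invariant-factor lists agree; the partition into similarity classes is {M1}, {M2, M3}, {M4}.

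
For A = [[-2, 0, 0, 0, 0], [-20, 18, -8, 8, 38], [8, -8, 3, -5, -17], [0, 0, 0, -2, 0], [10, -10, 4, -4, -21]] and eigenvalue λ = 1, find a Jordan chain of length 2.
We seek v_1 ∈ ker((A - I)^2) \ ker(A - I), then set v_{i+1} = (A - I) v_i.

One such chain is v_1 = [[0, -2, 0, 0, 1]]^T, v_2 = [[0, 4, -1, 0, -2]]^T. Check: (A - I) v_2 = [[0, 0, 0, 0, 0]]^T = 0.

v_1 = [[0, -2, 0, 0, 1]]^T, v_2 = [[0, 4, -1, 0, -2]]^T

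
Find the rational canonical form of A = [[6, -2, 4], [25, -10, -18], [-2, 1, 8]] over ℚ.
R = [[0, 0, -24], [1, 0, 16], [0, 1, 4]]

The invariant factors of A (the non-unit diagonal entries of the Smith normal form of xI - A over ℚ[x]) are (x - 6)(x^2 + 2x - 4), each dividing the next. The characteristic polynomial is their product, (x - 6)(x^2 + 2x - 4).

The rational canonical form is the block-diagonal matrix of companion matrices C(f_i):
R = [[0, 0, -24], [1, 0, 16], [0, 1, 4]].

Note the characteristic polynomial does not split into linear factors over ℚ, so A has no Jordan form over ℚ; the rational canonical form exists over any field.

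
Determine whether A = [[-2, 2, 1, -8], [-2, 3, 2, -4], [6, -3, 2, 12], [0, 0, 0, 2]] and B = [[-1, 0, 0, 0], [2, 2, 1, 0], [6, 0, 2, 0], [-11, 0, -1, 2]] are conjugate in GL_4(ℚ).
Yes.

Two matrices over a field are similar if and only if they have the same invariant factors.

Both A and B have characteristic polynomial (x - 2)^3(x + 1) and minimal polynomial (x - 2)^2(x + 1). Computing further, both have invariant factors x - 2, (x - 2)^2(x + 1). Hence A and B are similar.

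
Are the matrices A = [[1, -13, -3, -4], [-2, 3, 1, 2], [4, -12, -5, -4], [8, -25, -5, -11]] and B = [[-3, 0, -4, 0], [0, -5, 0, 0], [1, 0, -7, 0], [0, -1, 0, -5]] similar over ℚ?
No.

trace(A) = -12 but trace(B) = -20. The trace is a similarity invariant, so A and B are not similar.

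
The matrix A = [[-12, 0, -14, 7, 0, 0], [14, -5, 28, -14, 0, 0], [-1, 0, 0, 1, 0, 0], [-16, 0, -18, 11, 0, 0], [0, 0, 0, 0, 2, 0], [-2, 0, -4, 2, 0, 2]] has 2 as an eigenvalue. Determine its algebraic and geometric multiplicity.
The characteristic polynomial is (x - 2)^4(x + 5)^2, so the factor x - 2 appears with exponent 4: the algebraic multiplicity is 4.

rank(A - 2I) = 3, so the eigenspace has dimension 6 - 3 = 3: the geometric multiplicity is 3.

Since 3 < 4, A is not diagonalizable.

algebraic multiplicity 4, geometric multiplicity 3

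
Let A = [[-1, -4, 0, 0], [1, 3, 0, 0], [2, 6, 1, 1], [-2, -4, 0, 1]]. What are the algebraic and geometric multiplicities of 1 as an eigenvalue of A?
The characteristic polynomial is (x - 1)^4, so the factor x - 1 appears with exponent 4: the algebraic multiplicity is 4.

rank(A - I) = 2, so the eigenspace has dimension 4 - 2 = 2: the geometric multiplicity is 2.

Since 2 < 4, A is not diagonalizable.

algebraic multiplicity 4, geometric multiplicity 2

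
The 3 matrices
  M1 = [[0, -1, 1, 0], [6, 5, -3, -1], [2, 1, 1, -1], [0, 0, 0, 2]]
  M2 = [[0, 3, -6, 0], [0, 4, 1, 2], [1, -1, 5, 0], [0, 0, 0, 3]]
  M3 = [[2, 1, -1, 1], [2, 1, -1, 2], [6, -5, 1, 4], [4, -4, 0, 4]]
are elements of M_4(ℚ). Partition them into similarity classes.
2 classes: {M1, M3}, {M2}

Characteristic polynomials: χ_{M1} = (x - 2)^4, χ_{M2} = (x - 3)^4, χ_{M3} = (x - 2)^4.

{M1, M3}: invariant factors (x - 2)^2, (x - 2)^2.

{M2}: invariant factors x - 3, (x - 3)^3.

Matrices are similar if and only if their invariant-factor lists agree; the partition into similarity classes is {M1, M3}, {M2}.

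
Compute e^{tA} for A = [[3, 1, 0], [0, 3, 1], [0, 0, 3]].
A has Jordan form J = [[3, 1, 0], [0, 3, 1], [0, 0, 3]] with A = PJP^{-1}, so e^{tA} = P e^{tJ} P^{-1}.

For a Jordan block J_k(λ), e^{tJ_k(λ)} = e^{λt} · (I + tN + t^2 N^2/2! + ... + t^{k-1} N^{k-1}/(k-1)!) where N is the nilpotent superdiagonal part.

Assembling the blocks and conjugating back gives the entries of e^{tA} as shown above.

e^{tA} = [[e^{3*t}, t*e^{3*t}, t^2*e^{3*t}/2], [0, e^{3*t}, t*e^{3*t}], [0, 0, e^{3*t}]]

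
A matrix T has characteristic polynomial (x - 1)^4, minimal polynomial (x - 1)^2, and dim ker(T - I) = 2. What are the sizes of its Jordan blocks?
λ = 1: algebraic multiplicity 4 (exponent in χ_T), largest block size 2 (exponent in m_T), 2 blocks (geometric multiplicity). These force block sizes [2, 2].

Jordan blocks: (1, 2), (1, 2)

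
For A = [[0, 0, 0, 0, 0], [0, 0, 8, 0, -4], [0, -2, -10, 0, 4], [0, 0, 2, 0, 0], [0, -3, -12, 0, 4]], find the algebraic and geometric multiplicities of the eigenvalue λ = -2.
algebraic multiplicity 3, geometric multiplicity 2

The characteristic polynomial is x^2(x + 2)^3, so the factor x + 2 appears with exponent 3: the algebraic multiplicity is 3.

rank(A + 2I) = 3, so the eigenspace has dimension 5 - 3 = 2: the geometric multiplicity is 2.

Since 2 < 3, A is not diagonalizable.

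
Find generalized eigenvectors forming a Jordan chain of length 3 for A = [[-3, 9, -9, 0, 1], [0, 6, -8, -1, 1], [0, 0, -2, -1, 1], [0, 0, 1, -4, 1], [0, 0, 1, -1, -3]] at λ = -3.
We seek v_1 ∈ ker((A + 3I)^3) \ ker((A + 3I)^2), then set v_{i+1} = (A + 3I) v_i.

One such chain is v_1 = [[0, 1, 1, 0, 0]]^T, v_2 = [[0, 1, 1, 1, 1]]^T, v_3 = [[1, 1, 1, 1, 0]]^T. Check: (A + 3I) v_3 = [[0, 0, 0, 0, 0]]^T = 0.

v_1 = [[0, 1, 1, 0, 0]]^T, v_2 = [[0, 1, 1, 1, 1]]^T, v_3 = [[1, 1, 1, 1, 0]]^T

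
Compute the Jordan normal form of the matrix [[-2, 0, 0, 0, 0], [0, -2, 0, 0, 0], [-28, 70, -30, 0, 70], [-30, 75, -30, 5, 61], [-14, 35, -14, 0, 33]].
J = [[-2, 0, 0, 0, 0], [0, -2, 0, 0, 0], [0, 0, -2, 0, 0], [0, 0, 0, 5, 1], [0, 0, 0, 0, 5]]

The characteristic polynomial is det(xI - A) = (x - 5)^2(x + 2)^3, so the eigenvalues are -2 (algebraic multiplicity 3), 5 (algebraic multiplicity 2).

For λ = -2: rank(A + 2I) = 2. The eigenspace has dimension 5 - 2 = 3, so there are 3 Jordan blocks; the rank sequence gives block sizes [1, 1, 1].

For λ = 5: rank(A - 5I) = 4, rank((A - 5I)^2) = 3. The eigenspace has dimension 5 - 4 = 1, so there is 1 Jordan block; the rank sequence gives block sizes [2].

Assembling the blocks gives the Jordan form J above.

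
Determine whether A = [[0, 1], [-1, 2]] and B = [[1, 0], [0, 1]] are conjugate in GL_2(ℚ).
Both have characteristic polynomial (x - 1)^2, but the minimal polynomial of A is (x - 1)^2 while the minimal polynomial of B is x - 1. The minimal polynomial is a similarity invariant, so A and B are not similar.

No.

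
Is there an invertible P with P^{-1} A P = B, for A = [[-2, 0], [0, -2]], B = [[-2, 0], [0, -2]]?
Two matrices over a field are similar if and only if they have the same invariant factors.

Both A and B have characteristic polynomial (x + 2)^2 and minimal polynomial x + 2. Computing further, both have invariant factors x + 2, x + 2. Hence A and B are similar.

Yes.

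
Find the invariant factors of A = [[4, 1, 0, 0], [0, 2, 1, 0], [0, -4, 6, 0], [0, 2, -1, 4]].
x - 4, (x - 4)^3

The Jordan structure of A has elementary divisors (x - 4)^3, (x - 4). Arranging the block sizes at each eigenvalue in decreasing order and taking row products gives the invariant factors.

Invariant factors (smallest first, each dividing the next): x - 4, (x - 4)^3.

Check: the last factor (x - 4)^3 is the minimal polynomial, and the product (x - 4)^4 is the characteristic polynomial.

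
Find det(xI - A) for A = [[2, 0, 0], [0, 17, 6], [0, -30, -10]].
χ_A(x) = (x - 5)(x - 2)^2

xI - A = [[x - 2, 0, 0], [0, x - 17, -6], [0, 30, x + 10]].

Expanding det(xI - A) along the first row:
det(xI - A) = + (x - 2)·det([[x - 17, -6], [30, x + 10]]) - (0)·det([[0, -6], [0, x + 10]]) + (0)·det([[0, x - 17], [0, 30]]).

Evaluating gives χ_A(x) = x^3 - 9x^2 + 24x - 20 = (x - 5)(x - 2)^2.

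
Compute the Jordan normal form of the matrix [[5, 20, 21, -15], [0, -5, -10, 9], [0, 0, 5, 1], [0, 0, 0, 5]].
J = [[-5, 0, 0, 0], [0, 5, 1, 0], [0, 0, 5, 1], [0, 0, 0, 5]]

The characteristic polynomial is det(xI - A) = (x - 5)^3(x + 5), so the eigenvalues are -5 (algebraic multiplicity 1), 5 (algebraic multiplicity 3).

For λ = -5: algebraic multiplicity 1 gives one 1×1 block.

For λ = 5: rank(A - 5I) = 3, rank((A - 5I)^2) = 2, rank((A - 5I)^3) = 1. The eigenspace has dimension 4 - 3 = 1, so there is 1 Jordan block; the rank sequence gives block sizes [3].

Assembling the blocks gives the Jordan form J above.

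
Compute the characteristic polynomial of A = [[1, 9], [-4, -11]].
xI - A = [[x - 1, -9], [4, x + 11]].

Expanding det(xI - A) along the first row:
det(xI - A) = + (x - 1)·det([[x + 11]]) - (-9)·det([[4]]).

Evaluating gives χ_A(x) = x^2 + 10x + 25 = (x + 5)^2.

χ_A(x) = (x + 5)^2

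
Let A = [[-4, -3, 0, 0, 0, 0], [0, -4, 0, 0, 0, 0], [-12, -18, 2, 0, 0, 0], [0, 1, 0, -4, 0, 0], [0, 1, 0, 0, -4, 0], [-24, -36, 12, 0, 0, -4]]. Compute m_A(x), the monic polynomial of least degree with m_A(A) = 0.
m_A(x) = (x - 2)(x + 4)^2

The characteristic polynomial factors as (x - 2)(x + 4)^5. The minimal polynomial is ∏(x - λ)^{k_λ} where k_λ is the size of the largest Jordan block at λ.

For λ = -4: rank(A + 4I) = 2, and the largest Jordan block has size 2 (the smallest k with rank((A + 4I)^k) = rank((A + 4I)^(k+1))).
For λ = 2: rank(A - 2I) = 5, and the largest Jordan block has size 1 (the smallest k with rank((A - 2I)^k) = rank((A - 2I)^(k+1))).

So m_A(x) = (x - 2)(x + 4)^2.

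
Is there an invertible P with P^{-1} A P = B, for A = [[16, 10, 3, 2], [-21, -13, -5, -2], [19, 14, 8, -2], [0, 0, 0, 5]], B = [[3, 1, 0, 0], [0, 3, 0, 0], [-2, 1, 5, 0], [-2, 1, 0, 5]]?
Yes.

Two matrices over a field are similar if and only if they have the same invariant factors.

Both A and B have characteristic polynomial (x - 5)^2(x - 3)^2 and minimal polynomial (x - 5)(x - 3)^2. Computing further, both have invariant factors x - 5, (x - 5)(x - 3)^2. Hence A and B are similar.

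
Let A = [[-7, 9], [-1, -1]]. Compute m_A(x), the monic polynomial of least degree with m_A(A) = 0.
m_A(x) = (x + 4)^2

The characteristic polynomial factors as (x + 4)^2. The minimal polynomial is ∏(x - λ)^{k_λ} where k_λ is the size of the largest Jordan block at λ.

For λ = -4: rank(A + 4I) = 1, and the largest Jordan block has size 2 (the smallest k with rank((A + 4I)^k) = rank((A + 4I)^(k+1))).

So m_A(x) = (x + 4)^2.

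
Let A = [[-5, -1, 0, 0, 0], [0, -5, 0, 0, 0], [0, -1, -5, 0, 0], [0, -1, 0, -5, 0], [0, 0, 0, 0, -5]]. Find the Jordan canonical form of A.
The characteristic polynomial is det(xI - A) = (x + 5)^5, so the eigenvalues are -5 (algebraic multiplicity 5).

For λ = -5: rank(A + 5I) = 1, rank((A + 5I)^2) = 0. The eigenspace has dimension 5 - 1 = 4, so there are 4 Jordan blocks; the rank sequence gives block sizes [2, 1, 1, 1].

Assembling the blocks gives the Jordan form J above.

J = [[-5, 1, 0, 0, 0], [0, -5, 0, 0, 0], [0, 0, -5, 0, 0], [0, 0, 0, -5, 0], [0, 0, 0, 0, -5]]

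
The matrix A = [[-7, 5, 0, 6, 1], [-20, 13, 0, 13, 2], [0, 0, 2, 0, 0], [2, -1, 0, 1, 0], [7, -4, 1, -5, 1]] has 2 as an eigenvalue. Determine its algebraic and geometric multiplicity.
algebraic multiplicity 5, geometric multiplicity 2

The characteristic polynomial is (x - 2)^5, so the factor x - 2 appears with exponent 5: the algebraic multiplicity is 5.

rank(A - 2I) = 3, so the eigenspace has dimension 5 - 3 = 2: the geometric multiplicity is 2.

Since 2 < 5, A is not diagonalizable.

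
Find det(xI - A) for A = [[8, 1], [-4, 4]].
xI - A = [[x - 8, -1], [4, x - 4]].

Expanding det(xI - A) along the first row:
det(xI - A) = + (x - 8)·det([[x - 4]]) - (-1)·det([[4]]).

Evaluating gives χ_A(x) = x^2 - 12x + 36 = (x - 6)^2.

χ_A(x) = (x - 6)^2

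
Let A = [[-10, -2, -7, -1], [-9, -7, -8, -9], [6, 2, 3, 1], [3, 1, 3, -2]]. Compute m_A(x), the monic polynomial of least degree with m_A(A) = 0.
m_A(x) = (x + 4)^3

The characteristic polynomial factors as (x + 4)^4. The minimal polynomial is ∏(x - λ)^{k_λ} where k_λ is the size of the largest Jordan block at λ.

For λ = -4: rank(A + 4I) = 2, and the largest Jordan block has size 3 (the smallest k with rank((A + 4I)^k) = rank((A + 4I)^(k+1))).

So m_A(x) = (x + 4)^3.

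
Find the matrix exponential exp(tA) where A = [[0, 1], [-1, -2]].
e^{tA} = [[(t + 1)*e^{-t}, t*e^{-t}], [-t*e^{-t}, (1 - t)*e^{-t}]]

A has Jordan form J = [[-1, 1], [0, -1]] with A = PJP^{-1}, so e^{tA} = P e^{tJ} P^{-1}.

For a Jordan block J_k(λ), e^{tJ_k(λ)} = e^{λt} · (I + tN + t^2 N^2/2! + ... + t^{k-1} N^{k-1}/(k-1)!) where N is the nilpotent superdiagonal part.

Assembling the blocks and conjugating back gives the entries of e^{tA} as shown above.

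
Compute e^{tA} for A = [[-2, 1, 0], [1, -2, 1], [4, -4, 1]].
A has Jordan form J = [[-1, 1, 0], [0, -1, 1], [0, 0, -1]] with A = PJP^{-1}, so e^{tA} = P e^{tJ} P^{-1}.

For a Jordan block J_k(λ), e^{tJ_k(λ)} = e^{λt} · (I + tN + t^2 N^2/2! + ... + t^{k-1} N^{k-1}/(k-1)!) where N is the nilpotent superdiagonal part.

Assembling the blocks and conjugating back gives the entries of e^{tA} as shown above.

e^{tA} = [[(t^2 - t + 1)*e^{-t}, t*(1 - t)*e^{-t}, t^2*e^{-t}/2], [t*(t + 1)*e^{-t}, (-t^2 - t + 1)*e^{-t}, t*(t + 2)*e^{-t}/2], [4*t*e^{-t}, -4*t*e^{-t}, (2*t + 1)*e^{-t}]]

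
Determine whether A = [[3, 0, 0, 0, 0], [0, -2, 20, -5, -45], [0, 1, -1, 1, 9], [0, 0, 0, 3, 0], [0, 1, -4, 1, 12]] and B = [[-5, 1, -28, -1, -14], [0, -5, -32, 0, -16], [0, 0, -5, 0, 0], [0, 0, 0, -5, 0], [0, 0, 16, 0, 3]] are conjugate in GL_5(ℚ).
trace(A) = 15 but trace(B) = -17. The trace is a similarity invariant, so A and B are not similar.

No.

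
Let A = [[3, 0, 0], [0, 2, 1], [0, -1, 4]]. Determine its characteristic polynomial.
χ_A(x) = (x - 3)^3

xI - A = [[x - 3, 0, 0], [0, x - 2, -1], [0, 1, x - 4]].

Expanding det(xI - A) along the first row:
det(xI - A) = + (x - 3)·det([[x - 2, -1], [1, x - 4]]) - (0)·det([[0, -1], [0, x - 4]]) + (0)·det([[0, x - 2], [0, 1]]).

Evaluating gives χ_A(x) = x^3 - 9x^2 + 27x - 27 = (x - 3)^3.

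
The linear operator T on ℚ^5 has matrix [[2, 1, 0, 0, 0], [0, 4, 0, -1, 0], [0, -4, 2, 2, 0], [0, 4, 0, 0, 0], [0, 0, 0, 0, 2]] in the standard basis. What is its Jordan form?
The characteristic polynomial is det(xI - A) = (x - 2)^5, so the eigenvalues are 2 (algebraic multiplicity 5).

For λ = 2: rank(A - 2I) = 2, rank((A - 2I)^2) = 1, rank((A - 2I)^3) = 0. The eigenspace has dimension 5 - 2 = 3, so there are 3 Jordan blocks; the rank sequence gives block sizes [3, 1, 1].

Assembling the blocks gives the Jordan form J above.

J = [[2, 1, 0, 0, 0], [0, 2, 1, 0, 0], [0, 0, 2, 0, 0], [0, 0, 0, 2, 0], [0, 0, 0, 0, 2]]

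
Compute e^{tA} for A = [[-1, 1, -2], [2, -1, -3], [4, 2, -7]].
e^{tA} = [[(-t^2 + 2*t + 1)*e^{-3*t}, t*e^{-3*t}, t*(t - 4)*e^{-3*t}/2], [2*t*(1 - t)*e^{-3*t}, (2*t + 1)*e^{-3*t}, t*(t - 3)*e^{-3*t}], [2*t*(2 - t)*e^{-3*t}, 2*t*e^{-3*t}, (t^2 - 4*t + 1)*e^{-3*t}]]

A has Jordan form J = [[-3, 1, 0], [0, -3, 1], [0, 0, -3]] with A = PJP^{-1}, so e^{tA} = P e^{tJ} P^{-1}.

For a Jordan block J_k(λ), e^{tJ_k(λ)} = e^{λt} · (I + tN + t^2 N^2/2! + ... + t^{k-1} N^{k-1}/(k-1)!) where N is the nilpotent superdiagonal part.

Assembling the blocks and conjugating back gives the entries of e^{tA} as shown above.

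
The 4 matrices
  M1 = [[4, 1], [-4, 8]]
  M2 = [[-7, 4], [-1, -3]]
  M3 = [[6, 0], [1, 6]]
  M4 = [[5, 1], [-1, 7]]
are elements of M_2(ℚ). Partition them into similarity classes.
Characteristic polynomials: χ_{M1} = (x - 6)^2, χ_{M2} = (x + 5)^2, χ_{M3} = (x - 6)^2, χ_{M4} = (x - 6)^2.

{M1, M3, M4}: invariant factors (x - 6)^2.

{M2}: invariant factors (x + 5)^2.

Matrices are similar if and only if their invariant-factor lists agree; the partition into similarity classes is {M1, M3, M4}, {M2}.

2 classes: {M1, M3, M4}, {M2}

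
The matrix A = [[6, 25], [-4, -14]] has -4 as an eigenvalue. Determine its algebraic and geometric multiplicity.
The characteristic polynomial is (x + 4)^2, so the factor x + 4 appears with exponent 2: the algebraic multiplicity is 2.

rank(A + 4I) = 1, so the eigenspace has dimension 2 - 1 = 1: the geometric multiplicity is 1.

Since 1 < 2, A is not diagonalizable.

algebraic multiplicity 2, geometric multiplicity 1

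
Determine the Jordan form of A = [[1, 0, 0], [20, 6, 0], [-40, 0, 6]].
J = [[1, 0, 0], [0, 6, 0], [0, 0, 6]]

The characteristic polynomial is det(xI - A) = (x - 6)^2(x - 1), so the eigenvalues are 1 (algebraic multiplicity 1), 6 (algebraic multiplicity 2).

For λ = 1: algebraic multiplicity 1 gives one 1×1 block.

For λ = 6: rank(A - 6I) = 1. The eigenspace has dimension 3 - 1 = 2, so there are 2 Jordan blocks; the rank sequence gives block sizes [1, 1].

Assembling the blocks gives the Jordan form J above.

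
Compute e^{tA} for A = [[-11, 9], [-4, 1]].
A has Jordan form J = [[-5, 1], [0, -5]] with A = PJP^{-1}, so e^{tA} = P e^{tJ} P^{-1}.

For a Jordan block J_k(λ), e^{tJ_k(λ)} = e^{λt} · (I + tN + t^2 N^2/2! + ... + t^{k-1} N^{k-1}/(k-1)!) where N is the nilpotent superdiagonal part.

Assembling the blocks and conjugating back gives the entries of e^{tA} as shown above.

e^{tA} = [[(1 - 6*t)*e^{-5*t}, 9*t*e^{-5*t}], [-4*t*e^{-5*t}, (6*t + 1)*e^{-5*t}]]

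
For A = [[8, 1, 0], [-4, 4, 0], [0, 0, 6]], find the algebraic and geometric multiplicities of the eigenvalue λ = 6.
algebraic multiplicity 3, geometric multiplicity 2

The characteristic polynomial is (x - 6)^3, so the factor x - 6 appears with exponent 3: the algebraic multiplicity is 3.

rank(A - 6I) = 1, so the eigenspace has dimension 3 - 1 = 2: the geometric multiplicity is 2.

Since 2 < 3, A is not diagonalizable.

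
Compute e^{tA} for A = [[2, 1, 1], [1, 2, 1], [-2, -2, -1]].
A has Jordan form J = [[1, 1, 0], [0, 1, 0], [0, 0, 1]] with A = PJP^{-1}, so e^{tA} = P e^{tJ} P^{-1}.

For a Jordan block J_k(λ), e^{tJ_k(λ)} = e^{λt} · (I + tN + t^2 N^2/2! + ... + t^{k-1} N^{k-1}/(k-1)!) where N is the nilpotent superdiagonal part.

Assembling the blocks and conjugating back gives the entries of e^{tA} as shown above.

e^{tA} = [[(t + 1)*e^{t}, t*e^{t}, t*e^{t}], [t*e^{t}, (t + 1)*e^{t}, t*e^{t}], [-2*t*e^{t}, -2*t*e^{t}, (1 - 2*t)*e^{t}]]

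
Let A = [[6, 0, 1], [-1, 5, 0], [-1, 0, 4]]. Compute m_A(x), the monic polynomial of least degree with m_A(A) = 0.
The characteristic polynomial factors as (x - 5)^3. The minimal polynomial is ∏(x - λ)^{k_λ} where k_λ is the size of the largest Jordan block at λ.

For λ = 5: rank(A - 5I) = 2, and the largest Jordan block has size 3 (the smallest k with rank((A - 5I)^k) = rank((A - 5I)^(k+1))).

So m_A(x) = (x - 5)^3.

m_A(x) = (x - 5)^3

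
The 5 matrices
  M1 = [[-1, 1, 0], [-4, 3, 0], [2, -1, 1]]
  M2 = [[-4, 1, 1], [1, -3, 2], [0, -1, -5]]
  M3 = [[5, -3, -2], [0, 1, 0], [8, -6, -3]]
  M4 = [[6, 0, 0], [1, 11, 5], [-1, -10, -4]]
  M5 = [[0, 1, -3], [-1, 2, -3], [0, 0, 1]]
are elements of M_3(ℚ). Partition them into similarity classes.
3 classes: {M1, M3, M5}, {M2}, {M4}

Characteristic polynomials: χ_{M1} = (x - 1)^3, χ_{M2} = (x + 4)^3, χ_{M3} = (x - 1)^3, χ_{M4} = (x - 6)^2(x - 1), χ_{M5} = (x - 1)^3.

{M1, M3, M5}: invariant factors x - 1, (x - 1)^2.

{M2}: invariant factors (x + 4)^3.

{M4}: invariant factors (x - 6)^2(x - 1).

Matrices are similar if and only if their invariant-factor lists agree; the partition into similarity classes is {M1, M3, M5}, {M2}, {M4}.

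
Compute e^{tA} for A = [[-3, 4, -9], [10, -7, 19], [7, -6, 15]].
e^{tA} = [[(-3*t*e^{t} - e^{t} + 2)*e^{t}, 2*(t*e^{t} + e^{t} - 1)*e^{t}, (-5*t*e^{t} - 4*e^{t} + 4)*e^{t}], [(3*t*e^{t} + 7*e^{t} - 7)*e^{t}, (-2*t*e^{t} - 6*e^{t} + 7)*e^{t}, (5*t*e^{t} + 14*e^{t} - 14)*e^{t}], [(3*t*e^{t} + 4*e^{t} - 4)*e^{t}, 2*(-t*e^{t} - 2*e^{t} + 2)*e^{t}, (5*t*e^{t} + 9*e^{t} - 8)*e^{t}]]

A has Jordan form J = [[1, 0, 0], [0, 2, 1], [0, 0, 2]] with A = PJP^{-1}, so e^{tA} = P e^{tJ} P^{-1}.

For a Jordan block J_k(λ), e^{tJ_k(λ)} = e^{λt} · (I + tN + t^2 N^2/2! + ... + t^{k-1} N^{k-1}/(k-1)!) where N is the nilpotent superdiagonal part.

Assembling the blocks and conjugating back gives the entries of e^{tA} as shown above.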